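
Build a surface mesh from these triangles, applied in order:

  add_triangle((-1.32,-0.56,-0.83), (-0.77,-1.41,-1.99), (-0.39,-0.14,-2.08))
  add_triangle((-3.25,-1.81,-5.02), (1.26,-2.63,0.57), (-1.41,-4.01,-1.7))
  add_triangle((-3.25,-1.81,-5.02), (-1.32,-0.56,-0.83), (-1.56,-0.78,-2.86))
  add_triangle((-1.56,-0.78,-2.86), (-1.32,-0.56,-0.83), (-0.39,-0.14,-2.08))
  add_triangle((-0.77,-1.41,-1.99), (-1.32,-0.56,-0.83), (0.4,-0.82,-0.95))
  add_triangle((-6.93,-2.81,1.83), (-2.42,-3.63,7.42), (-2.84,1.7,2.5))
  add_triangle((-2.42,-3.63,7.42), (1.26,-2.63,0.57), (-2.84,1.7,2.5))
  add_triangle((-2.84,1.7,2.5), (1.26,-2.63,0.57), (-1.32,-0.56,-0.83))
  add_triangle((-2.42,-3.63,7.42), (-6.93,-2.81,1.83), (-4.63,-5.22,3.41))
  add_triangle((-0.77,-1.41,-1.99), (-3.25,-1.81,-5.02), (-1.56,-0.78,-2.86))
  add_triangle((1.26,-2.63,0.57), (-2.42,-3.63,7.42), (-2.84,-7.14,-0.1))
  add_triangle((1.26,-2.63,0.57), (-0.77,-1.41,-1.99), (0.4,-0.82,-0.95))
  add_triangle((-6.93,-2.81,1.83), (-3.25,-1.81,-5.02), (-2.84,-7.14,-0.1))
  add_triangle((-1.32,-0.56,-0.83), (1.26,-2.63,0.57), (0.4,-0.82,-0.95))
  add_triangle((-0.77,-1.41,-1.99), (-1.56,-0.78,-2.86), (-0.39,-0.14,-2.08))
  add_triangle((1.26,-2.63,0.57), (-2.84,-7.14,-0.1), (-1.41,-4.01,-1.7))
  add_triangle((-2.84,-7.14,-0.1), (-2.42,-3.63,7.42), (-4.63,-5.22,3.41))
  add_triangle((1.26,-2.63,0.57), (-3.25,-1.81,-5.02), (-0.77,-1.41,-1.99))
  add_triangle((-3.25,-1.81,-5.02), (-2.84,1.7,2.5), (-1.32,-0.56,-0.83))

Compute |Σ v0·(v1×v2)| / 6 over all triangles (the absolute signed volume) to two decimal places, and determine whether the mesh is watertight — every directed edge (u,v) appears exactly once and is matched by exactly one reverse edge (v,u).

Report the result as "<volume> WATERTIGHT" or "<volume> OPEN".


Per-triangle v0·(v1×v2)/6:
  t1: -0.4457
  t2: +3.2664
  t3: +0.1009
  t4: +0.0582
  t5: -0.0415
  t6: +27.6874
  t7: -0.6601
  t8: -2.8417
  t9: +19.4876
  t10: +0.2779
  t11: +21.2069
  t12: +0.7217
  t13: +40.1744
  t14: -0.7881
  t15: +0.3720
  t16: +4.6447
  t17: +18.6572
  t18: +0.7135
  t19: -1.4956
Σ = +131.0960 → |volume| = 131.10

Directed edges: 57 total; 9 unmatched, e.g. (-1.41,-4.01,-1.7)→(-3.25,-1.81,-5.02) → open.

131.10 OPEN


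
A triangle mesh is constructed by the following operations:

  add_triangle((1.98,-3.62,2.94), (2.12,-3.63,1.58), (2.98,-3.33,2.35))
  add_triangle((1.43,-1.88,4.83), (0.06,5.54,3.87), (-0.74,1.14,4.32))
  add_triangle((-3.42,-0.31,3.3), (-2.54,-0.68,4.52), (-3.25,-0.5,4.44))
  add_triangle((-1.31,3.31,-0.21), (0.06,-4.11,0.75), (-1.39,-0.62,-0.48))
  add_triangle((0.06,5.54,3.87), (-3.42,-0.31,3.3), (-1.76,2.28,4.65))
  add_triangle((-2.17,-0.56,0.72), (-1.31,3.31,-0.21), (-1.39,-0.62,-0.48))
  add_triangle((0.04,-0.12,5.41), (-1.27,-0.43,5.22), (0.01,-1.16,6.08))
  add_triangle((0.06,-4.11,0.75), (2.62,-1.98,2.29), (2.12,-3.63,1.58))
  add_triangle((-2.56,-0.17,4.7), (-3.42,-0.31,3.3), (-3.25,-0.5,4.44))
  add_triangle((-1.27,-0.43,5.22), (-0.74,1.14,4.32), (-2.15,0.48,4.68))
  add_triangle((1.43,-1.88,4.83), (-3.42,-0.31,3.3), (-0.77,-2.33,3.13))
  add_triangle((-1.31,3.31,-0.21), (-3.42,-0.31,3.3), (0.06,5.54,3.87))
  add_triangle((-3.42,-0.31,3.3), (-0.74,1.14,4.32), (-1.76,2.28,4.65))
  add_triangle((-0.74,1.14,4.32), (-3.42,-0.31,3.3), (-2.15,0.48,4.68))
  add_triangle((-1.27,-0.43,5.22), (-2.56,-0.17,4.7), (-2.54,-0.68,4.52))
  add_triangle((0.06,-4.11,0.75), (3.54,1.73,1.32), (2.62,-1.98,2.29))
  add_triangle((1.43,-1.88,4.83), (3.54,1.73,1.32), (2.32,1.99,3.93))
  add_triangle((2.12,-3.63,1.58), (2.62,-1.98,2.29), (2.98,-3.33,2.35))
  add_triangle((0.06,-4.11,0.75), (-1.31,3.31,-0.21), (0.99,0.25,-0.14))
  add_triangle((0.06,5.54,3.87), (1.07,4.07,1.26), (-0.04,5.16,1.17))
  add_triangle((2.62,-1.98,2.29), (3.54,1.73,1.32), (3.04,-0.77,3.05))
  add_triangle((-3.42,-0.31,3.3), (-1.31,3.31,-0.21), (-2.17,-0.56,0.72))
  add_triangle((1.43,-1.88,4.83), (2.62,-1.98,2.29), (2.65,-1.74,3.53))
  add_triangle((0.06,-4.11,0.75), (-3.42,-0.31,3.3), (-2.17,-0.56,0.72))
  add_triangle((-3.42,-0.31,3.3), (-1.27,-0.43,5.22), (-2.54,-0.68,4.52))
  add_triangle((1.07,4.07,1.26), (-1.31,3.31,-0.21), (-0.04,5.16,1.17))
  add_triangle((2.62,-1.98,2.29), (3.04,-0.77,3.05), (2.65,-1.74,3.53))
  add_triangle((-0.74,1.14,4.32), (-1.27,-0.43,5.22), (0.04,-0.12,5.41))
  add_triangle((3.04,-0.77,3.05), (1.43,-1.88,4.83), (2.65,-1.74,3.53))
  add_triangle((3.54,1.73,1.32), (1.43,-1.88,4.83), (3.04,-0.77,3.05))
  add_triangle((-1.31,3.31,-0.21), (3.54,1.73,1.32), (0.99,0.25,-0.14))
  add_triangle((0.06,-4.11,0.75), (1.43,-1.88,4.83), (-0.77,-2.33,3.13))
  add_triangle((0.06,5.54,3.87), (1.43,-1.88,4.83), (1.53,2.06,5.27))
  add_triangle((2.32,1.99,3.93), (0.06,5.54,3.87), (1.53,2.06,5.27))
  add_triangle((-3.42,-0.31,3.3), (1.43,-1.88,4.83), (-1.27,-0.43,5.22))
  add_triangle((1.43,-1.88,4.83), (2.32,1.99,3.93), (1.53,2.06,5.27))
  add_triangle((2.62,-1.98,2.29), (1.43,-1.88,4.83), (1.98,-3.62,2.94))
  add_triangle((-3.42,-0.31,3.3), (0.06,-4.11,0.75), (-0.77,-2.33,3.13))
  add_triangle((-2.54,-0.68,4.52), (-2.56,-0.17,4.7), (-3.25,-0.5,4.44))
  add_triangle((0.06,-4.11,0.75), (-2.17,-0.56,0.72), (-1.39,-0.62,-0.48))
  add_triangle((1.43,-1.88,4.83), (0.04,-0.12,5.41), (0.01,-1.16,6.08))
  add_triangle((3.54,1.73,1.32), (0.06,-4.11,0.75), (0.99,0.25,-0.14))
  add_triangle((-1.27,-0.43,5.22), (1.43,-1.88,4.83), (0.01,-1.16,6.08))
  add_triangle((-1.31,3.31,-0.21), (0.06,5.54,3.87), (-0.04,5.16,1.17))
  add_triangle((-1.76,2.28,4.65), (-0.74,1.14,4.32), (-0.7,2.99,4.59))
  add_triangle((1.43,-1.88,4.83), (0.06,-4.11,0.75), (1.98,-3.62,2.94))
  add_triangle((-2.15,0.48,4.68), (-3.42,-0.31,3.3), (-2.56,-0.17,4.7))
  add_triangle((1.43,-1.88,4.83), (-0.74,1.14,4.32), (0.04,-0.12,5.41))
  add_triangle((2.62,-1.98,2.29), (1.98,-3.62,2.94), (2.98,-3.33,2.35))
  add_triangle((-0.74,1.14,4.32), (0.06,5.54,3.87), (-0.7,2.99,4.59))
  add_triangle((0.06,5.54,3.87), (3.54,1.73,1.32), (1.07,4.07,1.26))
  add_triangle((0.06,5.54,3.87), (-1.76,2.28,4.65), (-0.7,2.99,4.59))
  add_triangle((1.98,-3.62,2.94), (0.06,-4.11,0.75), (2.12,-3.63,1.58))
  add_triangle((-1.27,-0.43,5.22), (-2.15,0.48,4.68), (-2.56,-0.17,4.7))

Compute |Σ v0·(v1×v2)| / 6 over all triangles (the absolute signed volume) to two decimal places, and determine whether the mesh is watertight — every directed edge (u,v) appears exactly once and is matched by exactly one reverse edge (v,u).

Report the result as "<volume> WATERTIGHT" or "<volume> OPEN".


Per-triangle v0·(v1×v2)/6:
  t1: +0.9276
  t2: +8.9863
  t3: +0.0921
  t4: -0.8902
  t5: +3.8500
  t6: +1.3027
  t7: +1.1997
  t8: -1.1022
  t9: +0.3072
  t10: +1.5504
  t11: +5.2659
  t12: +12.3268
  t13: +2.9833
  t14: +0.4055
  t15: +0.6513
  t16: +1.8070
  t17: +6.8339
  t18: -0.0970
  t19: -0.1866
  t20: +2.4463
  t21: +1.9391
  t22: +2.9903
  t23: +0.8343
  t24: +3.3901
  t25: -0.6527
  t26: +0.5375
  t27: +0.7645
  t28: +1.6769
  t29: +1.1686
  t30: +2.8024
  t31: +1.1482
  t32: +5.0698
  t33: +3.4218
  t34: +4.5945
  t35: +3.4611
  t36: +3.9131
  t37: +2.8978
  t38: +4.5586
  t39: +0.3157
  t40: +1.4771
  t41: +1.3447
  t42: +1.3438
  t43: +0.4263
  t44: +2.8020
  t45: +1.2993
  t46: +3.7333
  t47: +0.7656
  t48: +0.3197
  t49: +0.8054
  t50: +0.6452
  t51: +5.2528
  t52: +2.0544
  t53: +2.0161
  t54: +0.8756
Σ = +118.6530 → |volume| = 118.65

Directed edges: 162 total; 6 unmatched, e.g. (3.54,1.73,1.32)→(2.32,1.99,3.93) → open.

118.65 OPEN


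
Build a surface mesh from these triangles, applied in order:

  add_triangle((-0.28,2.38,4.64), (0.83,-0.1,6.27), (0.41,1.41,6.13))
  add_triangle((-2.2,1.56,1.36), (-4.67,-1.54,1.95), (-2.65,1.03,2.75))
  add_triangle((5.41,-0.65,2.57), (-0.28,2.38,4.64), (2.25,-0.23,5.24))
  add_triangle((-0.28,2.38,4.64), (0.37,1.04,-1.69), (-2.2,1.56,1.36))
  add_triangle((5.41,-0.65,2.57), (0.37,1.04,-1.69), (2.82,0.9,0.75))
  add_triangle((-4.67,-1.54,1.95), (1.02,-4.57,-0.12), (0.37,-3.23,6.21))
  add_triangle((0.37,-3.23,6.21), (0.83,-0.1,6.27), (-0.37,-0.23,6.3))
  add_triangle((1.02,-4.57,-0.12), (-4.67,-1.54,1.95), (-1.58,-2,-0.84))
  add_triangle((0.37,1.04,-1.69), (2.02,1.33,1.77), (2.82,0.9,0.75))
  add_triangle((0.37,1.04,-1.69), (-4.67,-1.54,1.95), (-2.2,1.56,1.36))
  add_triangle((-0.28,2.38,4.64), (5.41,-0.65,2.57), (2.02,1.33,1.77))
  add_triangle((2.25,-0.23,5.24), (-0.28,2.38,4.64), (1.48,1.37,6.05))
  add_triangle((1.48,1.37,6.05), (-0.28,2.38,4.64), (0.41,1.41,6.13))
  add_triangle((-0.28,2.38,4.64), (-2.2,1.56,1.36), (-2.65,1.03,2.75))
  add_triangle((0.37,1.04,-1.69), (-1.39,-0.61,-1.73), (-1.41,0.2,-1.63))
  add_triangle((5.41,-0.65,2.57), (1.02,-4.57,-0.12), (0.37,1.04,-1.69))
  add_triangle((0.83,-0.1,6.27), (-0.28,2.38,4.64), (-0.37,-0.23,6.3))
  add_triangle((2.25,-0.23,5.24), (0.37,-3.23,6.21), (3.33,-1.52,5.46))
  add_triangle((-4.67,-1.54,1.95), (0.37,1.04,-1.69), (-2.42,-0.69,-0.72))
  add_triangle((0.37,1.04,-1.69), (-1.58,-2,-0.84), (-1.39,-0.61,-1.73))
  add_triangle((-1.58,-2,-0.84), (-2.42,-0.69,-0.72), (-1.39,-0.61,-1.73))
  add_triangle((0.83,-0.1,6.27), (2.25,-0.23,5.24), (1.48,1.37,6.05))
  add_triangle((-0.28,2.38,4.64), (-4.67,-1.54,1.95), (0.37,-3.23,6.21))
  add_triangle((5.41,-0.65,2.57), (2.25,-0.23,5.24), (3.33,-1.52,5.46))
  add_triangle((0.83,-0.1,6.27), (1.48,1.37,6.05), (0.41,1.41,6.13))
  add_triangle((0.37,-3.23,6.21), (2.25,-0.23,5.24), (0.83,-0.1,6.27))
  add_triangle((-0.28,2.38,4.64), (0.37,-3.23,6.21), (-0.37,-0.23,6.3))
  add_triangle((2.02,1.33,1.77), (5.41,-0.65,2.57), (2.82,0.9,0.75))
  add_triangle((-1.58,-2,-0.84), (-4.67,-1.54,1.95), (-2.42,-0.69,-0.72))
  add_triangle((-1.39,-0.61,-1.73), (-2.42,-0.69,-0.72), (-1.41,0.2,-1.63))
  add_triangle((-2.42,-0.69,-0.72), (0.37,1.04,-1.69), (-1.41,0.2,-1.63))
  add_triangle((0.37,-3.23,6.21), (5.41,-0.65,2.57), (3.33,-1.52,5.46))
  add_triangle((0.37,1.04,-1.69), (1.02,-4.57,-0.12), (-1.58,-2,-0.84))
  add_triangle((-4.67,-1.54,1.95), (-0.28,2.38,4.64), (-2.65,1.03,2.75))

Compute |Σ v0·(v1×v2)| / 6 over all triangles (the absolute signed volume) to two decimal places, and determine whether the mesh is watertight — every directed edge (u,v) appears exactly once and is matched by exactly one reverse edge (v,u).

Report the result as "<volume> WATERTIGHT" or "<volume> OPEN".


Per-triangle v0·(v1×v2)/6:
  t1: +0.3794
  t2: +2.2695
  t3: +8.6510
  t4: +3.3019
  t5: +1.5075
  t6: +23.5065
  t7: +3.8780
  t8: +6.0793
  t9: +1.1102
  t10: +3.0468
  t11: +5.0538
  t12: -0.7236
  t13: +1.4292
  t14: +2.2800
  t15: +0.4333
  t16: +8.0731
  t17: +3.2085
  t18: +5.1133
  t19: +1.1073
  t20: +0.4219
  t21: +0.7909
  t22: +2.4890
  t23: +24.0479
  t24: +4.3530
  t25: +1.6853
  t26: +5.1613
  t27: -1.9431
  t28: +1.7413
  t29: +2.1181
  t30: +0.4240
  t31: +0.0192
  t32: +5.0458
  t33: +3.0117
  t34: +3.5400
Σ = +132.6115 → |volume| = 132.61

Directed edges: 102 total; 6 unmatched, e.g. (-0.28,2.38,4.64)→(0.37,1.04,-1.69) → open.

132.61 OPEN


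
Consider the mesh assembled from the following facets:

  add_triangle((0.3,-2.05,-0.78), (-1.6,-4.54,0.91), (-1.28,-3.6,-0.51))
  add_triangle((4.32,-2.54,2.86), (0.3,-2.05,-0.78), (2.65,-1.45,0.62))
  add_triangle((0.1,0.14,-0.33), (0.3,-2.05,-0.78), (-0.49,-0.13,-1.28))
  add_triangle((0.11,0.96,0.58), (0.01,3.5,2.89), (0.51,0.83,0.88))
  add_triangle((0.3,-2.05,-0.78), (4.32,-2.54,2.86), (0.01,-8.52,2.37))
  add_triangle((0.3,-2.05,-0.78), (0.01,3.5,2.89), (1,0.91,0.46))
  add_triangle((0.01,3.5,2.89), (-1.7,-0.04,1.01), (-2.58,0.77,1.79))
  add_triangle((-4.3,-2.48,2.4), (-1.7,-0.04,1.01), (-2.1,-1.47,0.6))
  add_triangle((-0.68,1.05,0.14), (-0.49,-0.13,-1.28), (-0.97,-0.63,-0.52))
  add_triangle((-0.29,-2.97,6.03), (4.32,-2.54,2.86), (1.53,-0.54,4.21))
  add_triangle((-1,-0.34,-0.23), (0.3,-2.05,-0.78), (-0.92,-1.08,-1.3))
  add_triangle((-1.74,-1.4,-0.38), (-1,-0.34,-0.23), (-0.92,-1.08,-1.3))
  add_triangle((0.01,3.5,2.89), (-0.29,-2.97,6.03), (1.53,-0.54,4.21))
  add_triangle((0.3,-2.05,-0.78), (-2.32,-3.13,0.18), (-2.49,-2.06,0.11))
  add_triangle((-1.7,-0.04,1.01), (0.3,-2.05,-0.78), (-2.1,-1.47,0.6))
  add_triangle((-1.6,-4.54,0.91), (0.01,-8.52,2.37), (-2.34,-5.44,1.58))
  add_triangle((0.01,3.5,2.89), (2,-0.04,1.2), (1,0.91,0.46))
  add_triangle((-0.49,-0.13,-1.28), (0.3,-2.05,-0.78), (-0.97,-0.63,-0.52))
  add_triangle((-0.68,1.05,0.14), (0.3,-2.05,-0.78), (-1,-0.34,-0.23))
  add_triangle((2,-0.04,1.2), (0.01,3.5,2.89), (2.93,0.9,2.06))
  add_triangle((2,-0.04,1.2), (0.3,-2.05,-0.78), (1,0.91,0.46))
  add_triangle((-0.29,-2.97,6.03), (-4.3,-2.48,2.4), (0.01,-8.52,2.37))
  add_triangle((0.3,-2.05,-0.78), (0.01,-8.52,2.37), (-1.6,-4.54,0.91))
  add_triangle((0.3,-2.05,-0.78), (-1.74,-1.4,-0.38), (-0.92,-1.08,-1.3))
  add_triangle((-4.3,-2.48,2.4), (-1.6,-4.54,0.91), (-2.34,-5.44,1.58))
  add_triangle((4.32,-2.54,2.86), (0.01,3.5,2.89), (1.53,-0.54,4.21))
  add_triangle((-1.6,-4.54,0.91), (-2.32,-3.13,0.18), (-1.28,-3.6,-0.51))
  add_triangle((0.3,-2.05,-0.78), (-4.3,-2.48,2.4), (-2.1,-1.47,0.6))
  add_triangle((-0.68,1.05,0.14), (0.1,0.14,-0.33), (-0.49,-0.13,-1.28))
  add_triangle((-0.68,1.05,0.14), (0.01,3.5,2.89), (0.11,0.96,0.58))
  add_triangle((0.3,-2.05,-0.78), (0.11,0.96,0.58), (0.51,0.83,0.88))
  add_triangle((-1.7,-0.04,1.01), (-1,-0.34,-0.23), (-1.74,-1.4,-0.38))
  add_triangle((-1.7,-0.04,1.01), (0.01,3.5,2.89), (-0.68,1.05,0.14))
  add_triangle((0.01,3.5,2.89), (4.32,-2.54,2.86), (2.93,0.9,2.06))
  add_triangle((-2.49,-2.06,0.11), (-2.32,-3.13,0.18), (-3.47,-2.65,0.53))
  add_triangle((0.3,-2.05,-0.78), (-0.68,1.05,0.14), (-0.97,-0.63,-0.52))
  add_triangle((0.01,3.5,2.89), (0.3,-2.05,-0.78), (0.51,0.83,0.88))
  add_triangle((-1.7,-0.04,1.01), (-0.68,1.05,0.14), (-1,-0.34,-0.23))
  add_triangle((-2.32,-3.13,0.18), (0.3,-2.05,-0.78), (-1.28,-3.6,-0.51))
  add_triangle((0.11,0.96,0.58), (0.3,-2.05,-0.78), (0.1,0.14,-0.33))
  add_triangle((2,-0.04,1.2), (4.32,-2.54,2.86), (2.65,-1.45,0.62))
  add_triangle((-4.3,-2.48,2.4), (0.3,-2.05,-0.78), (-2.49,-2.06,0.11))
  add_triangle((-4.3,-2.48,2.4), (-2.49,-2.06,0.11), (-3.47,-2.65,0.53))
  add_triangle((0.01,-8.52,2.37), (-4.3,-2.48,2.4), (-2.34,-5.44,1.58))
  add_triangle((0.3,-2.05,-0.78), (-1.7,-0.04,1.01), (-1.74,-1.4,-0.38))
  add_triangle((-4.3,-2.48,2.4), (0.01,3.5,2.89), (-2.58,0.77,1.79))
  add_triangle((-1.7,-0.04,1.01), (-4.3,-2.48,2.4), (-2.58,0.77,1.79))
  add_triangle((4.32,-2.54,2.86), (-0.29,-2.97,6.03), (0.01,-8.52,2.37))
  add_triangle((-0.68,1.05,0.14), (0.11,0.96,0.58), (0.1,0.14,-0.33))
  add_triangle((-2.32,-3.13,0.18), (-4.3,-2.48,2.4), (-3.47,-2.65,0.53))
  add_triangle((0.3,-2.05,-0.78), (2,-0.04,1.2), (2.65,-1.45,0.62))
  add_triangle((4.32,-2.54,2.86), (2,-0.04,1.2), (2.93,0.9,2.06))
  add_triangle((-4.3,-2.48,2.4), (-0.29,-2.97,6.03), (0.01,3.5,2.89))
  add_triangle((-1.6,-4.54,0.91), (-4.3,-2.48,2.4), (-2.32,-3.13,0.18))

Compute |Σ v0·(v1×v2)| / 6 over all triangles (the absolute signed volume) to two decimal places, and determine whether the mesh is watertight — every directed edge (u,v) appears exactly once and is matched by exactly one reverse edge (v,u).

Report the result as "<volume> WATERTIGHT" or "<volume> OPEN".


Per-triangle v0·(v1×v2)/6:
  t1: +0.9630
  t2: +1.6065
  t3: +0.1173
  t4: +0.0752
  t5: +9.1872
  t6: -0.5830
  t7: -0.4266
  t8: +0.3742
  t9: +0.2607
  t10: +8.8400
  t11: -0.2818
  t12: +0.1492
  t13: +8.3427
  t14: +0.4592
  t15: -0.1353
  t16: +1.3280
  t17: +1.0574
  t18: +0.3978
  t19: +0.0750
  t20: -0.5692
  t21: +0.3930
  t22: +31.0834
  t23: +3.2271
  t24: +0.6470
  t25: +0.6604
  t26: +7.3237
  t27: +1.1302
  t28: +0.7978
  t29: +0.0772
  t30: +0.1302
  t31: +0.0020
  t32: +0.1906
  t33: +1.1365
  t34: +5.1414
  t35: +0.1964
  t36: -0.0438
  t37: +0.2355
  t38: +0.2726
  t39: -0.0303
  t40: +0.0416
  t41: +0.9181
  t42: -1.7650
  t43: -0.0340
  t44: +5.2900
  t45: +0.5923
  t46: +3.8093
  t47: +0.1369
  t48: +32.7978
  t49: +0.0597
  t50: +1.2883
  t51: -0.2139
  t52: +0.3326
  t53: +20.5112
  t54: +2.9120
Σ = +150.4854 → |volume| = 150.49

Directed edges: 162 total, each appears once with its reverse present → watertight.

150.49 WATERTIGHT


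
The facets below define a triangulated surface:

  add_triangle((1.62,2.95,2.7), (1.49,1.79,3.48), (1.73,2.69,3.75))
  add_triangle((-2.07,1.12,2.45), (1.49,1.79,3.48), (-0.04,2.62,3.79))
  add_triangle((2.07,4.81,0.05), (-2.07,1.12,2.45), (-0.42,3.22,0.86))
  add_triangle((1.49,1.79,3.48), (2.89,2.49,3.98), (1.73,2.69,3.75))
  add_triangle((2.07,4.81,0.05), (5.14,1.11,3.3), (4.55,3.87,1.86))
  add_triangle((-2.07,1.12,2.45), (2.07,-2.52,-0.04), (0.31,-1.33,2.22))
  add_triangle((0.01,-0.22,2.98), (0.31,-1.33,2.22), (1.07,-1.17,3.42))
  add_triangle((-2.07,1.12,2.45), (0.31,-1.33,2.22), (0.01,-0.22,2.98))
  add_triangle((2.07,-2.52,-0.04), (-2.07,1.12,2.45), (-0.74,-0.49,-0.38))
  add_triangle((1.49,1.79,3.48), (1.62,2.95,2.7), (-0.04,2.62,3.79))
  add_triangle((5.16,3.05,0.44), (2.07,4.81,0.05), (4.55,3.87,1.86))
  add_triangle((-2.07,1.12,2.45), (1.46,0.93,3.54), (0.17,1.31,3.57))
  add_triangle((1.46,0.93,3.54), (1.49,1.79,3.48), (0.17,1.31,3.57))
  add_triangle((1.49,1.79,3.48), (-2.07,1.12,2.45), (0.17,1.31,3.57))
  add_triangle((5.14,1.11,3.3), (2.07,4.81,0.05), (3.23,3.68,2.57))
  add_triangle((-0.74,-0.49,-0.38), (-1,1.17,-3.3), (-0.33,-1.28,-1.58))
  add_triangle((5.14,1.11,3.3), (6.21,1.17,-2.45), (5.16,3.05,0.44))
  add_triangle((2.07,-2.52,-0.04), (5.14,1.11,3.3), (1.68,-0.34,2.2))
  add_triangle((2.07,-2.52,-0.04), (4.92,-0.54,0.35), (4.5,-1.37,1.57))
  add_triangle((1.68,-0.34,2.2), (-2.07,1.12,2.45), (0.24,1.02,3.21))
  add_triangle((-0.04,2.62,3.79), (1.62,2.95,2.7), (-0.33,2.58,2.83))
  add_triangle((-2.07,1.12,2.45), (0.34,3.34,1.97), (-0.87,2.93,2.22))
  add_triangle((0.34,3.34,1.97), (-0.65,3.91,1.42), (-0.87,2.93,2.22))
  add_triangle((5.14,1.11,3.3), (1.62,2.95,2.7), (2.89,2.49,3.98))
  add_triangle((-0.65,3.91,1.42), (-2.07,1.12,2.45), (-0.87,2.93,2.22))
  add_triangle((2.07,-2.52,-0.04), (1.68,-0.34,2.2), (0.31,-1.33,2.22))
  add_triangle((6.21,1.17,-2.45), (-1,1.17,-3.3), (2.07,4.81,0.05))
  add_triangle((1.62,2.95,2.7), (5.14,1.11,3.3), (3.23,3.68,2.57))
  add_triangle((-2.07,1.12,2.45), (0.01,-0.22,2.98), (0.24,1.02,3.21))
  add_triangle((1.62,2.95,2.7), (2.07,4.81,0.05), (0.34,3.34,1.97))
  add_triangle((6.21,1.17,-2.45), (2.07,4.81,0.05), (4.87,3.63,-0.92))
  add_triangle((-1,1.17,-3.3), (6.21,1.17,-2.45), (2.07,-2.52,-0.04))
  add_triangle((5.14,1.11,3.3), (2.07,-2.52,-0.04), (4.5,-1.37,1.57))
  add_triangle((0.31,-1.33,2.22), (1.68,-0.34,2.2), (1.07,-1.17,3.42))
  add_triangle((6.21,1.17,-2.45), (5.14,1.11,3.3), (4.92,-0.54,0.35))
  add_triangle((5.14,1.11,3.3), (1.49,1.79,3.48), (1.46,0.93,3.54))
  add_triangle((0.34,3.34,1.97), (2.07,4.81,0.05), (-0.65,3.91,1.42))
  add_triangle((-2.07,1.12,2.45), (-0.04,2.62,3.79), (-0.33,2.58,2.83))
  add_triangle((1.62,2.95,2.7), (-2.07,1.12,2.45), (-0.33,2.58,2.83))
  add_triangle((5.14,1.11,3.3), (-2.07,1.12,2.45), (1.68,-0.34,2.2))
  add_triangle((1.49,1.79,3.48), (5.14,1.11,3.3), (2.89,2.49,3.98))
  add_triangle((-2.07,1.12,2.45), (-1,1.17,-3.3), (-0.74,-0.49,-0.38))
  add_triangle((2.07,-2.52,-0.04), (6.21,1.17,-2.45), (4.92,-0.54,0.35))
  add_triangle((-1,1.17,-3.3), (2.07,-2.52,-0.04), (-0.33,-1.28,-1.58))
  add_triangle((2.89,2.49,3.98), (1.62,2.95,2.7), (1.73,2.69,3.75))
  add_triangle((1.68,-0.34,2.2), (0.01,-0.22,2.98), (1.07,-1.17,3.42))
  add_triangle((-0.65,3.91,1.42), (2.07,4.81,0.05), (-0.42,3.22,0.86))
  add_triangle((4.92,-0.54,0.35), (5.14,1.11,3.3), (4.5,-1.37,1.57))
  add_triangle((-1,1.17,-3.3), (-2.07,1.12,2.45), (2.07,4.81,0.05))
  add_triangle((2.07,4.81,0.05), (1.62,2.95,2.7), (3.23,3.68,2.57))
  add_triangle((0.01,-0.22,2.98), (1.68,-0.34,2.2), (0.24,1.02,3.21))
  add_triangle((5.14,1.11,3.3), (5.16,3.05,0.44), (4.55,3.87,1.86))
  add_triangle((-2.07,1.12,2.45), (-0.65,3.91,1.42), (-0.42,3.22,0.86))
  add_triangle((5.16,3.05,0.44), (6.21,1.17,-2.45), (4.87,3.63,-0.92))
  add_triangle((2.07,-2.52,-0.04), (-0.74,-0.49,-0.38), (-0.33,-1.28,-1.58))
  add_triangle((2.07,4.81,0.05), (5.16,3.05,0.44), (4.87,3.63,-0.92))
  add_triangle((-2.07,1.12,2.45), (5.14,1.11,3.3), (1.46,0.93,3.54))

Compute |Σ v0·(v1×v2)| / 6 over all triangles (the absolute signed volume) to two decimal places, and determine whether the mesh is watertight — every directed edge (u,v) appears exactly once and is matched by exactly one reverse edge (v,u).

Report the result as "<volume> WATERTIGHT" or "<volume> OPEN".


140.25 OPEN

Per-triangle v0·(v1×v2)/6:
  t1: -0.0922
  t2: +1.3482
  t3: -1.8388
  t4: +0.4916
  t5: +0.8027
  t6: +0.2831
  t7: +0.4752
  t8: +1.0082
  t9: +1.3469
  t10: +1.6860
  t11: +4.6687
  t12: +0.3103
  t13: +0.6850
  t14: +0.8416
  t15: +5.1226
  t16: +0.6835
  t17: +11.0950
  t18: +3.6745
  t19: +2.4844
  t20: -0.9757
  t21: +0.8548
  t22: +0.5658
  t23: +0.8633
  t24: +2.0791
  t25: +0.9092
  t26: +2.0432
  t27: +18.1198
  t28: +3.1357
  t29: +1.4455
  t30: +2.8920
  t31: +2.1477
  t32: +10.0354
  t33: +0.6065
  t34: +0.2321
  t35: +8.4250
  t36: +1.9447
  t37: +2.4056
  t38: +0.9140
  t39: -0.6051
  t40: +3.7806
  t41: +1.3613
  t42: +1.6498
  t43: +5.7211
  t44: +1.8999
  t45: +0.7528
  t46: +0.6688
  t47: +0.4511
  t48: +3.8239
  t49: +9.7152
  t50: +2.8116
  t51: +1.0644
  t52: +5.3464
  t53: +0.2263
  t54: +4.7970
  t55: +0.5325
  t56: +4.0367
  t57: -1.5038
Σ = +140.2508 → |volume| = 140.25

Directed edges: 171 total; 3 unmatched, e.g. (-2.07,1.12,2.45)→(0.34,3.34,1.97) → open.


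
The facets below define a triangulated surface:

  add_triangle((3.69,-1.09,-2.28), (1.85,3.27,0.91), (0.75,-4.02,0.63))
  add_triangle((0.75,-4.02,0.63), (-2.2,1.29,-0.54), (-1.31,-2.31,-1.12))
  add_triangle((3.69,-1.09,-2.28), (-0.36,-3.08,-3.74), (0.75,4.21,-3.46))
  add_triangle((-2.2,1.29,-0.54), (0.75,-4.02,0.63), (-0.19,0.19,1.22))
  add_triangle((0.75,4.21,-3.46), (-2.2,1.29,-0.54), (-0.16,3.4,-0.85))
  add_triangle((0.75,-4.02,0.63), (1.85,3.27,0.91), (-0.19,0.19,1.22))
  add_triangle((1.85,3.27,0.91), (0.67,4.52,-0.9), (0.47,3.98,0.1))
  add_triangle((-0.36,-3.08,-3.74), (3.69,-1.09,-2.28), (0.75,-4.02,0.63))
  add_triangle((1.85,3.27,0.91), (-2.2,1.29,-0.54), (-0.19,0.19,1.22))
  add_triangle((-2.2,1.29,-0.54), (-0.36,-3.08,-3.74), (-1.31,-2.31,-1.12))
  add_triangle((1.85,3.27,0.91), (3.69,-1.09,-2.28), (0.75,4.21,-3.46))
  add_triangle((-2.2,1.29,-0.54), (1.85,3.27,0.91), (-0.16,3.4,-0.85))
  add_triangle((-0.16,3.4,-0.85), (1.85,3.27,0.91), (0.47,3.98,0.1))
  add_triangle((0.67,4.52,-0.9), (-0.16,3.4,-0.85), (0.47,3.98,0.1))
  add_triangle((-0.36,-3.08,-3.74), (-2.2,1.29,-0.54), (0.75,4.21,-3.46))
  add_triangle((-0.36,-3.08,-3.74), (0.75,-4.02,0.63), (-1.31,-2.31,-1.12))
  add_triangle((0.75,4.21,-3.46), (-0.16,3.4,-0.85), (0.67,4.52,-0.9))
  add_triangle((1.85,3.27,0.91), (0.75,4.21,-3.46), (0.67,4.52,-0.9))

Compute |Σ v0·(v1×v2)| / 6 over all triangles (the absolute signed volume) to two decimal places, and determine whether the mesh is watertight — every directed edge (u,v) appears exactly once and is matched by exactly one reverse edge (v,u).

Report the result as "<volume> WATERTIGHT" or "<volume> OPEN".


83.26 WATERTIGHT

Per-triangle v0·(v1×v2)/6:
  t1: +7.3625
  t2: +1.5514
  t3: +16.6713
  t4: +1.6756
  t5: +3.0354
  t6: +2.2072
  t7: +1.0590
  t8: +11.3991
  t9: +2.0094
  t10: +3.1579
  t11: +12.6289
  t12: +1.8472
  t13: -0.6000
  t14: +0.4621
  t15: +10.6232
  t16: +3.9975
  t17: +1.3278
  t18: +2.8446
Σ = +83.2602 → |volume| = 83.26

Directed edges: 54 total, each appears once with its reverse present → watertight.


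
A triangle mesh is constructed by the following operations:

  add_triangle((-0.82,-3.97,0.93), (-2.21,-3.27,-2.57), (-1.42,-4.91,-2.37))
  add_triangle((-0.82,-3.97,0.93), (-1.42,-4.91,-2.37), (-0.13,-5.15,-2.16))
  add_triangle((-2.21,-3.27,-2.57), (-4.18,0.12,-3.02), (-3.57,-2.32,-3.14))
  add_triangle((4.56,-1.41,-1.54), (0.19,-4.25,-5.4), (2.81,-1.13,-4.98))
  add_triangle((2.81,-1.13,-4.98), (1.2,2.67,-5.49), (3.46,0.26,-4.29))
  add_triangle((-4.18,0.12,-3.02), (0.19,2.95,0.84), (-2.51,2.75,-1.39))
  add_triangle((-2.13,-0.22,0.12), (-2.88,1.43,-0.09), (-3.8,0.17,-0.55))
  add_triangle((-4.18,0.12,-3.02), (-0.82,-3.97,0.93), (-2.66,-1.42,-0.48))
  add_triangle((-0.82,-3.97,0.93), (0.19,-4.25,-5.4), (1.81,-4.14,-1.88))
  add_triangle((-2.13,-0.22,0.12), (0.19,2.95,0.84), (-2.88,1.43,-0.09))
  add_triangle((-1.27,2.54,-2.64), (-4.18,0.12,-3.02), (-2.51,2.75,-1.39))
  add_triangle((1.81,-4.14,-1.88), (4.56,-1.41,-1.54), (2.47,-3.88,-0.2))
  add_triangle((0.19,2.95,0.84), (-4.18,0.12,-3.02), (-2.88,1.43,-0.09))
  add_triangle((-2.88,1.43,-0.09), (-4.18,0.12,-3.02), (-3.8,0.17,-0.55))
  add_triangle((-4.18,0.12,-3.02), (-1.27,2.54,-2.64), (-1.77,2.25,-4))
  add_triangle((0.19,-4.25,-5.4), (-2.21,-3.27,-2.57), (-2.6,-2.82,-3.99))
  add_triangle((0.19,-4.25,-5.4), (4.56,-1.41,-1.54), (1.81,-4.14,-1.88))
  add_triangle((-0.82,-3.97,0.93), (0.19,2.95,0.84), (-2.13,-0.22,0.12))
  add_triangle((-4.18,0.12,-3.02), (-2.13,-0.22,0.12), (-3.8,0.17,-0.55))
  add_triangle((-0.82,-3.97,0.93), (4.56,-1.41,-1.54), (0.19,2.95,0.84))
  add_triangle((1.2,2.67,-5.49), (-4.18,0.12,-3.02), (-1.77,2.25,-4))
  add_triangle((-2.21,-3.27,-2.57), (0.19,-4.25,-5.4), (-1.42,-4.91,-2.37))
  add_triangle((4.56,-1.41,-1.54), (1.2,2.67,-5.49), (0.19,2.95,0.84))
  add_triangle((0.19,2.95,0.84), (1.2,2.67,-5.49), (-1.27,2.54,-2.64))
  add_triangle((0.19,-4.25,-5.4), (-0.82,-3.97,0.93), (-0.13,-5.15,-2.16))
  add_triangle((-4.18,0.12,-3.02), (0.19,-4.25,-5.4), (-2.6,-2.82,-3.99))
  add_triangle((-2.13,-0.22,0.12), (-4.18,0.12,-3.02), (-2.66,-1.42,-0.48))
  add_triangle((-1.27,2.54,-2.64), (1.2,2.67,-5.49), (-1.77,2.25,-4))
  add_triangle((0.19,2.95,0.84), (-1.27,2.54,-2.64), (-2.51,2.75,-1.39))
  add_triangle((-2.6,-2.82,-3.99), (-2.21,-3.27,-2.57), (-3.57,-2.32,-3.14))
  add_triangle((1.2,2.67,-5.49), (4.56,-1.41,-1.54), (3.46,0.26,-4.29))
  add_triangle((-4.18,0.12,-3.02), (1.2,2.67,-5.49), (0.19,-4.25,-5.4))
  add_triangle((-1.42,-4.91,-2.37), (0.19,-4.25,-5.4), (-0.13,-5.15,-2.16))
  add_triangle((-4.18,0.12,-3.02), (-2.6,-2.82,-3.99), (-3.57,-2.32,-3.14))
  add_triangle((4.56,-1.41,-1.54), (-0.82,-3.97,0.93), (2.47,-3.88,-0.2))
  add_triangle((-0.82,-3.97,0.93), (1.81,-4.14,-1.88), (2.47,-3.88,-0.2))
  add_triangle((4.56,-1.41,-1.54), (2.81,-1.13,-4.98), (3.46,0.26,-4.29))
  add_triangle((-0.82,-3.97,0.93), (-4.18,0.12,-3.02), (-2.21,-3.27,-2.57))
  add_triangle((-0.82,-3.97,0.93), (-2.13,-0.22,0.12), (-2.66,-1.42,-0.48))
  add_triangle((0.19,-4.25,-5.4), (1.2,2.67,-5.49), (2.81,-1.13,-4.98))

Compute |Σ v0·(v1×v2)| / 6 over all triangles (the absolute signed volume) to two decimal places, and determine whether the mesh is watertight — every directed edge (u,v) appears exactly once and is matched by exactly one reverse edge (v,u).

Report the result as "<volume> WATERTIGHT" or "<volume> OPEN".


Per-triangle v0·(v1×v2)/6:
  t1: +2.6785
  t2: +3.0788
  t3: -0.3405
  t4: +11.7813
  t5: +5.3207
  t6: +0.4392
  t7: +0.4182
  t8: +2.4243
  t9: +9.2646
  t10: +0.7841
  t11: +3.9520
  t12: +4.7304
  t13: +3.4393
  t14: +1.9763
  t15: +2.1072
  t16: +3.7394
  t17: +10.4777
  t18: +2.0928
  t19: +0.5004
  t20: +4.3956
  t21: +4.6125
  t22: +4.6161
  t23: +13.7167
  t24: +6.1055
  t25: -1.5728
  t26: +4.9226
  t27: +1.4469
  t28: +2.5242
  t29: +2.9117
  t30: +1.4372
  t31: +2.0752
  t32: +29.2306
  t33: +4.1035
  t34: +2.4328
  t35: -0.4889
  t36: +4.2132
  t37: +4.6936
  t38: +6.2434
  t39: +1.2281
  t40: +14.0497
Σ = +181.7624 → |volume| = 181.76

Directed edges: 120 total, each appears once with its reverse present → watertight.

181.76 WATERTIGHT


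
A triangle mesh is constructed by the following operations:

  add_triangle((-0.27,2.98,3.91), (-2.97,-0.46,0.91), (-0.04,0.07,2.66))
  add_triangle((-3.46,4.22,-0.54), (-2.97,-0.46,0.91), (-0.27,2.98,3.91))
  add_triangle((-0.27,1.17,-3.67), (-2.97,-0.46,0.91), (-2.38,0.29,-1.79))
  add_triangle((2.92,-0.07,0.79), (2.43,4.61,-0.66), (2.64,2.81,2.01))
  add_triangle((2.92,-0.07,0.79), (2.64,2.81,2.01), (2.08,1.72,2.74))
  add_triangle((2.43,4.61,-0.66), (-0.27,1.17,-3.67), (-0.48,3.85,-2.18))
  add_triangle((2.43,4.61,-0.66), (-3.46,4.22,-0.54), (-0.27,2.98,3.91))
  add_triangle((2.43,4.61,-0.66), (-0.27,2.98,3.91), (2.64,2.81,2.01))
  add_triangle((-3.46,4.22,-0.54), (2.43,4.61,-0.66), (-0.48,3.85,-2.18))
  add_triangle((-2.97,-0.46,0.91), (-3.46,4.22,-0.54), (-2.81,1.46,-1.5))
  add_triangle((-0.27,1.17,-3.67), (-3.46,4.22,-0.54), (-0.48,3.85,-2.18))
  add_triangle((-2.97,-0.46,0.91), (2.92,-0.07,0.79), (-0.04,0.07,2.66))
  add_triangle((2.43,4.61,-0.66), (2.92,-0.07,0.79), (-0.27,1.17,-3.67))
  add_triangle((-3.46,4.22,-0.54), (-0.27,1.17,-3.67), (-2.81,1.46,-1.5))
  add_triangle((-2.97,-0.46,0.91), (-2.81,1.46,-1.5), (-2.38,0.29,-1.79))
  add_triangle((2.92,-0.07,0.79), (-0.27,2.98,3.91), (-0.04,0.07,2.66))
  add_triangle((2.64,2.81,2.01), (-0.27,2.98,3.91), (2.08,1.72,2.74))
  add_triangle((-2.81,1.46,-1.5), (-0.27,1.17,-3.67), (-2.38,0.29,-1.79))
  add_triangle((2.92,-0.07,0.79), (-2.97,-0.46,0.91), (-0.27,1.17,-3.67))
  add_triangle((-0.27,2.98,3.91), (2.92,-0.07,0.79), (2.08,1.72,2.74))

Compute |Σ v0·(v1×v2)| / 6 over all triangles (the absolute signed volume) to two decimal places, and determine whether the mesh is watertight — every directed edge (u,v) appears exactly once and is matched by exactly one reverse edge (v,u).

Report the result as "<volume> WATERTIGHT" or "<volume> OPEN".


Per-triangle v0·(v1×v2)/6:
  t1: +3.8161
  t2: +11.4035
  t3: -0.2877
  t4: +4.7860
  t5: +1.9285
  t6: +5.6433
  t7: +18.8497
  t8: +7.2730
  t9: +7.2376
  t10: +4.0570
  t11: +5.8091
  t12: +0.7480
  t13: +7.4259
  t14: +4.6302
  t15: +1.5937
  t16: +3.7312
  t17: +2.5569
  t18: +1.8136
  t19: -0.0404
  t20: +0.2800
Σ = +93.2550 → |volume| = 93.25

Directed edges: 60 total, each appears once with its reverse present → watertight.

93.25 WATERTIGHT


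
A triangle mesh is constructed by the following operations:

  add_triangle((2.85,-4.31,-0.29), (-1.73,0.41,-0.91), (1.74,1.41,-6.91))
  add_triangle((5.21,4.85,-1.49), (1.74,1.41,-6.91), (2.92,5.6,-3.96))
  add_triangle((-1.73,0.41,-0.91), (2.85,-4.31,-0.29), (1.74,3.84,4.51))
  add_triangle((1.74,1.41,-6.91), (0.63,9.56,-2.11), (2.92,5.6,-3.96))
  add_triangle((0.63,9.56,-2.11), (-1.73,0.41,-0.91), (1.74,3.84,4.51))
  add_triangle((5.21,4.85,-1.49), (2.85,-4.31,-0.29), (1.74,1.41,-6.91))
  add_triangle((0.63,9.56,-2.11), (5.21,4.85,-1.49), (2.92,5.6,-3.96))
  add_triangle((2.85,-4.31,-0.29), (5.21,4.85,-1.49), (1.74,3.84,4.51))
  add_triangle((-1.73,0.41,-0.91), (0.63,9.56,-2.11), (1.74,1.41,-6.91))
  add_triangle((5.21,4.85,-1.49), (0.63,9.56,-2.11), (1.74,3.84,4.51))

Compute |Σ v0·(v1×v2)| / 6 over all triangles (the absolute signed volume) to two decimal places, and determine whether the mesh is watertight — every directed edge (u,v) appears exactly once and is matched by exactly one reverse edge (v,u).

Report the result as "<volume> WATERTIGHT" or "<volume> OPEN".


213.10 WATERTIGHT

Per-triangle v0·(v1×v2)/6:
  t1: +9.1407
  t2: +16.6151
  t3: +1.5735
  t4: +19.6723
  t5: +13.0569
  t6: +38.8666
  t7: +19.5203
  t8: +31.2897
  t9: +20.6241
  t10: +42.7400
Σ = +213.0992 → |volume| = 213.10

Directed edges: 30 total, each appears once with its reverse present → watertight.


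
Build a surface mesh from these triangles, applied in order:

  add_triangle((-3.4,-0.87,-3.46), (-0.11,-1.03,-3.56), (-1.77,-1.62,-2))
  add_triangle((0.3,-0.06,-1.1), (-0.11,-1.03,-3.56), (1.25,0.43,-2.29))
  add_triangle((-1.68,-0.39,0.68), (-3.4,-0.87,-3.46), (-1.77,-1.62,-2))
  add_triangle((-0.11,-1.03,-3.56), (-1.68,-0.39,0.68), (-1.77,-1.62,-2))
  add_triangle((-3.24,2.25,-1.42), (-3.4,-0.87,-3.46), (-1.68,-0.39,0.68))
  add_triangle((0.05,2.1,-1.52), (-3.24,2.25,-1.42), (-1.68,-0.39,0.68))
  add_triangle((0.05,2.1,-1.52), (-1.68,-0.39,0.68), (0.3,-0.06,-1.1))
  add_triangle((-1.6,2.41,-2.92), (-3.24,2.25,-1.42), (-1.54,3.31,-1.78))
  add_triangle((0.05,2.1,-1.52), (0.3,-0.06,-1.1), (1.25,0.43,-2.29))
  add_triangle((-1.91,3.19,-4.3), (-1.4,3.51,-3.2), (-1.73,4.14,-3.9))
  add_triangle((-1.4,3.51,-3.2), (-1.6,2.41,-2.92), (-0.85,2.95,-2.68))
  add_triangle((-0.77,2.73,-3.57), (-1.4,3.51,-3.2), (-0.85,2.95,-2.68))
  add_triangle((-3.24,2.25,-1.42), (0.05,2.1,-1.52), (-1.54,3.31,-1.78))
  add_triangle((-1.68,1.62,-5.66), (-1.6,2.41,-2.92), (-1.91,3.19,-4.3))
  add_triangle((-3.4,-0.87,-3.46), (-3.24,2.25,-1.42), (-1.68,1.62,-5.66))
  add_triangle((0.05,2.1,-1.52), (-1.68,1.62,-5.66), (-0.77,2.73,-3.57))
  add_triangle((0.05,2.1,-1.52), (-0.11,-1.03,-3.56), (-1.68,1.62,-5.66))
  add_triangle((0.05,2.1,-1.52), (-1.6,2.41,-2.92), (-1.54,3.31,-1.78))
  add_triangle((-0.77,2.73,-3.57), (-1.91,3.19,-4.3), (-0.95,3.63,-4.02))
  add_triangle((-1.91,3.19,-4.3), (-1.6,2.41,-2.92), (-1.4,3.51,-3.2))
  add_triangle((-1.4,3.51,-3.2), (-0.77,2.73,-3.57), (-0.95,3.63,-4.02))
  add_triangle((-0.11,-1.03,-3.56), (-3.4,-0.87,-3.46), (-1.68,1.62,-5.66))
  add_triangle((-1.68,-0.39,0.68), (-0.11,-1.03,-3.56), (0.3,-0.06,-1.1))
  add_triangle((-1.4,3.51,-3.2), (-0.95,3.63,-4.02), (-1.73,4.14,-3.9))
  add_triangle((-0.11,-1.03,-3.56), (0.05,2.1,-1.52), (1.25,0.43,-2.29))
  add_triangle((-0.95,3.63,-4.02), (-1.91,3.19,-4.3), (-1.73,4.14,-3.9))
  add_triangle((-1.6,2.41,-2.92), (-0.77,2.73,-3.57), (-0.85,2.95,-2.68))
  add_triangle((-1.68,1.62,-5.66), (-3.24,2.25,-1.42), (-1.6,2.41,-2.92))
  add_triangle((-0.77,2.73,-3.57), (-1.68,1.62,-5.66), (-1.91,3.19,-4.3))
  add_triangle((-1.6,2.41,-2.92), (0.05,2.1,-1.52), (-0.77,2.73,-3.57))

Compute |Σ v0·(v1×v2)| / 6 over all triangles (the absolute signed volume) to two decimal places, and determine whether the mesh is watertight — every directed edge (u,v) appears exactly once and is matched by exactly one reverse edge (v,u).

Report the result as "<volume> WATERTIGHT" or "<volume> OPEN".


35.34 WATERTIGHT

Per-triangle v0·(v1×v2)/6:
  t1: +2.1675
  t2: +0.0141
  t3: +1.5759
  t4: -0.4563
  t5: +4.1270
  t6: +0.3365
  t7: -0.6267
  t8: +1.9094
  t9: -0.2874
  t10: -0.0172
  t11: -0.1346
  t12: +0.2083
  t13: -0.5917
  t14: +0.4143
  t15: +9.0731
  t16: +0.3527
  t17: +2.4555
  t18: +1.0233
  t19: +0.3298
  t20: +0.2504
  t21: -0.1823
  t22: +6.2479
  t23: -0.1444
  t24: +0.0693
  t25: +1.9274
  t26: +0.7456
  t27: -0.4912
  t28: +2.9103
  t29: +1.5564
  t30: +0.5811
Σ = +35.3442 → |volume| = 35.34

Directed edges: 90 total, each appears once with its reverse present → watertight.


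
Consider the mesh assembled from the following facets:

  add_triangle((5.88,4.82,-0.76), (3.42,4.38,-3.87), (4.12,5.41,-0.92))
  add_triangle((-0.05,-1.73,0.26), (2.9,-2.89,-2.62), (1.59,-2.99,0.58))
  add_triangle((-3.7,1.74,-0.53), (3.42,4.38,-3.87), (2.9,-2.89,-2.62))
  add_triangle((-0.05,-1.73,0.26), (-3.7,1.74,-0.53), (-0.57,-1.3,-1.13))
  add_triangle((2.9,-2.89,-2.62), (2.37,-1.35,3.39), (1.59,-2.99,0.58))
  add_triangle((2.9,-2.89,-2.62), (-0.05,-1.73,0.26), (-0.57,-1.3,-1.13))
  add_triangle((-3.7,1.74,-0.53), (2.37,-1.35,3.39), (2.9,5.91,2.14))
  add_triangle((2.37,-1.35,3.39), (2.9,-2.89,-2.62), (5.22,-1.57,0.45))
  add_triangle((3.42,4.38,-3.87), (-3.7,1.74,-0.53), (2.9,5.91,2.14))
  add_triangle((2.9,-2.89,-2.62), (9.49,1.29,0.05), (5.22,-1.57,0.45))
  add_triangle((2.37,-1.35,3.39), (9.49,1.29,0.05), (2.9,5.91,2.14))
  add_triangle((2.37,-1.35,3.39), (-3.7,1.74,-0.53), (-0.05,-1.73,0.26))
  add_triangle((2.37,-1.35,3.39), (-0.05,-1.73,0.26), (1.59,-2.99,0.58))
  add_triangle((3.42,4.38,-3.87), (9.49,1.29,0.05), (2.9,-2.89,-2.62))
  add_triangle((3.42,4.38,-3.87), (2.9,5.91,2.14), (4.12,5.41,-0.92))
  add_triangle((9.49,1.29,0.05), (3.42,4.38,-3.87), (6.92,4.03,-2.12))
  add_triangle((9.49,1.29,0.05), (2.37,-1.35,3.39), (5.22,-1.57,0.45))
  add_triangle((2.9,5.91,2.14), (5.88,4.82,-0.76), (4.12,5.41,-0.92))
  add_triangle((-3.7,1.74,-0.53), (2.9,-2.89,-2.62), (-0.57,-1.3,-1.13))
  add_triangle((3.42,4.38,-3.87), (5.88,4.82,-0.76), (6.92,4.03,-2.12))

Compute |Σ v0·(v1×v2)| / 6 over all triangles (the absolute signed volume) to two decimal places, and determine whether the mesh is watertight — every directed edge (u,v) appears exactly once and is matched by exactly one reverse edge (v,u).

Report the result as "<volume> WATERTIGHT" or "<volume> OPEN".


202.61 OPEN

Per-triangle v0·(v1×v2)/6:
  t1: +6.2301
  t2: +1.5887
  t3: +15.3125
  t4: +1.3920
  t5: +4.7436
  t6: +1.6090
  t7: +13.9335
  t8: +7.1834
  t9: +25.9249
  t10: +11.6962
  t11: +35.0854
  t12: +3.2598
  t13: +1.4498
  t14: +36.5151
  t15: +4.2714
  t16: +5.6444
  t17: +11.0603
  t18: +6.3512
  t19: +1.9485
  t20: +7.4114
Σ = +202.6111 → |volume| = 202.61

Directed edges: 60 total; 4 unmatched, e.g. (9.49,1.29,0.05)→(2.9,5.91,2.14) → open.


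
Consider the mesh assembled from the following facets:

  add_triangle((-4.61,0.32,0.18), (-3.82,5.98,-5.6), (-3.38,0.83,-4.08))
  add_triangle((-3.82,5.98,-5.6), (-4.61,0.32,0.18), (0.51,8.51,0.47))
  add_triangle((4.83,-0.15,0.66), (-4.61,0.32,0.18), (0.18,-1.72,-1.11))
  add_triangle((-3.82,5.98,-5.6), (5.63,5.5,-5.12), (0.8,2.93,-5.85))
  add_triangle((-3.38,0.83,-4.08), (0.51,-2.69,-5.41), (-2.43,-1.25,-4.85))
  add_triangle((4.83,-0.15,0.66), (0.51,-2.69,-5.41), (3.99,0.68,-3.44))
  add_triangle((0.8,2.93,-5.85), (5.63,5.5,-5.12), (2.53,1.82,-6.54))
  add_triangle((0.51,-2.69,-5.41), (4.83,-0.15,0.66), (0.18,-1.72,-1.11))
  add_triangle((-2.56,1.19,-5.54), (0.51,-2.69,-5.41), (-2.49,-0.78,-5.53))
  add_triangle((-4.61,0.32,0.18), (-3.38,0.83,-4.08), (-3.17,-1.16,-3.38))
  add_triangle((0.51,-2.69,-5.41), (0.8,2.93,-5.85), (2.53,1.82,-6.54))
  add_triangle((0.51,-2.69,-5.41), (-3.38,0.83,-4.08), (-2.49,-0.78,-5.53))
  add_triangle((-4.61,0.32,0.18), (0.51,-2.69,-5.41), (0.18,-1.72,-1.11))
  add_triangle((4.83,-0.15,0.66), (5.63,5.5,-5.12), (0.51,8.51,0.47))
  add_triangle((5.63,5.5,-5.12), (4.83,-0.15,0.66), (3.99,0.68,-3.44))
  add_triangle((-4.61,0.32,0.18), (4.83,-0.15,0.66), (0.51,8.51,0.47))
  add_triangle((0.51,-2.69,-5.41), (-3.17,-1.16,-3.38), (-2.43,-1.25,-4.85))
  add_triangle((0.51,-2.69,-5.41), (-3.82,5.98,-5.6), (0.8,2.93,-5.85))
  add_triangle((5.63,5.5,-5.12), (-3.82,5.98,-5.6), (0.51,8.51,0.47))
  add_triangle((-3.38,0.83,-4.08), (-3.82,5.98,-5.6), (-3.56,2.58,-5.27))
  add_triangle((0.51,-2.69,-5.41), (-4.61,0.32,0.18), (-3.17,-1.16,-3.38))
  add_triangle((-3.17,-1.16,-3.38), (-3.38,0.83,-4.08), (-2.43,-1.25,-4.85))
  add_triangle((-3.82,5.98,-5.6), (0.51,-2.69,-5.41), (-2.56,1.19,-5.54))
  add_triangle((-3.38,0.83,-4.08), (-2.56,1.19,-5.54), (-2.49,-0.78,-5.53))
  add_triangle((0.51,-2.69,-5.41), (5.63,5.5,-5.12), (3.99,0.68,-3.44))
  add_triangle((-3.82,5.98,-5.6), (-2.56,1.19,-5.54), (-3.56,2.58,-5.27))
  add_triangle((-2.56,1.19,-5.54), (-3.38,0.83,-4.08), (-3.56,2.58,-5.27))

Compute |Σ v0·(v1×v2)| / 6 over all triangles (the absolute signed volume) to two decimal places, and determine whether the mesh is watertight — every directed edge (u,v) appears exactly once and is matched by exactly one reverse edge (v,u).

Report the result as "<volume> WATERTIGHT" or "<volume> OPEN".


Per-triangle v0·(v1×v2)/6:
  t1: +15.8644
  t2: +39.8985
  t3: +0.9563
  t4: +28.3876
  t5: +3.4992
  t6: +12.1252
  t7: +11.6780
  t8: +5.1201
  t9: +5.2365
  t10: +6.0689
  t11: +8.9372
  t12: -1.0760
  t13: +4.8218
  t14: +42.2489
  t15: +14.3942
  t16: +5.5019
  t17: +2.2984
  t18: +24.8541
  t19: +76.7251
  t20: +1.8126
  t21: +1.4311
  t22: +2.5576
  t23: +8.8935
  t24: +2.7186
  t25: +15.4988
  t26: +3.3137
  t27: +2.0465
Σ = +345.8124 → |volume| = 345.81

Directed edges: 81 total; 3 unmatched, e.g. (5.63,5.5,-5.12)→(2.53,1.82,-6.54) → open.

345.81 OPEN


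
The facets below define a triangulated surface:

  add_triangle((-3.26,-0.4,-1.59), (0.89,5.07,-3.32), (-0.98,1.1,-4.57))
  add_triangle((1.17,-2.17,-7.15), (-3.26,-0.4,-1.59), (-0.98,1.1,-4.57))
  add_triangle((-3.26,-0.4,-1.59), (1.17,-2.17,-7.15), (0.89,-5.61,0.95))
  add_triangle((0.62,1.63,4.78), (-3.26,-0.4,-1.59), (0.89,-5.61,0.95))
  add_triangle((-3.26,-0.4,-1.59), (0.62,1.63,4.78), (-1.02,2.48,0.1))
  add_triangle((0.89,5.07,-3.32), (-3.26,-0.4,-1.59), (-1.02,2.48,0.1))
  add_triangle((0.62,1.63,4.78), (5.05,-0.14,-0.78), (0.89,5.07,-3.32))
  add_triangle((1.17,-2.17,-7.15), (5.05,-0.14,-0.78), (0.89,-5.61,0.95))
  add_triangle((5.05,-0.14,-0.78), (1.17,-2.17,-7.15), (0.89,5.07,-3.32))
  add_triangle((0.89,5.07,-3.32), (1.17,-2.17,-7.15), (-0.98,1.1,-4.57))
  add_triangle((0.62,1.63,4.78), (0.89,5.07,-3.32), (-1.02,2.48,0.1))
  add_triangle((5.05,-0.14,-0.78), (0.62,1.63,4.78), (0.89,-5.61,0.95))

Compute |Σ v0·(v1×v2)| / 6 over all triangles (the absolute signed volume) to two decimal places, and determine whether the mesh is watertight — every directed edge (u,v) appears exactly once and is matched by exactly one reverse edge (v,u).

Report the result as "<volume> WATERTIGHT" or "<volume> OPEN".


Per-triangle v0·(v1×v2)/6:
  t1: +8.5406
  t2: +10.2626
  t3: +24.6399
  t4: +14.3495
  t5: +5.8334
  t6: +6.9242
  t7: +25.3196
  t8: +34.7190
  t9: +35.6102
  t10: +13.5413
  t11: +7.6773
  t12: +24.4285
Σ = +211.8460 → |volume| = 211.85

Directed edges: 36 total, each appears once with its reverse present → watertight.

211.85 WATERTIGHT
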